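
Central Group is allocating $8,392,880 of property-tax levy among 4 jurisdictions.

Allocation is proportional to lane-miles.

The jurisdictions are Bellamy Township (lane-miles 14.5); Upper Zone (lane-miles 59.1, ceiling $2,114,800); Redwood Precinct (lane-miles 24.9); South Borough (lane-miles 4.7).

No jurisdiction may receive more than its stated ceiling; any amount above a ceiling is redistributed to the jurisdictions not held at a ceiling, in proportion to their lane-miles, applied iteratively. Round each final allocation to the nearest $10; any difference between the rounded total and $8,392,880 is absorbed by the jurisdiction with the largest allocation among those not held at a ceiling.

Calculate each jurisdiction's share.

Bellamy Township: $2,064,220; Upper Zone: $2,114,800; Redwood Precinct: $3,544,770; South Borough: $669,090

Total lane-miles = 103.2.
Proportional shares (ignoring caps): Bellamy Township 1,179,232.17; Upper Zone 4,806,387.67; Redwood Precinct 2,025,026.28; South Borough 382,233.88.
Capped: Upper Zone ($2,114,800); remaining pool $6,278,080 reallocated over remaining lane-miles 44.1.
Remaining shares: Bellamy Township 2,064,221.32 → $2,064,220; Redwood Precinct 3,544,766.26 → $3,544,770; South Borough 669,092.43 → $669,090.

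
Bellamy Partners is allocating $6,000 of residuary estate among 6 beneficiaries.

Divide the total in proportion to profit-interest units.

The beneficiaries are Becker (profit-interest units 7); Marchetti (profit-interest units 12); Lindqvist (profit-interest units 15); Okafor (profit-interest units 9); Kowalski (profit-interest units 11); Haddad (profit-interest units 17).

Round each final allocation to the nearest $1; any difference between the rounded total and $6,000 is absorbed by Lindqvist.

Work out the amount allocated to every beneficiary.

Combined profit-interest units = 71.
Raw shares: Becker 7/71 × $6,000 = 591.55; Marchetti 12/71 × $6,000 = 1,014.08; Lindqvist 15/71 × $6,000 = 1,267.61; Okafor 9/71 × $6,000 = 760.56; Kowalski 11/71 × $6,000 = 929.58; Haddad 17/71 × $6,000 = 1,436.62.
At nearest $1: Becker $592; Marchetti $1,014; Lindqvist $1,268; Okafor $761; Kowalski $930; Haddad $1,437. Sum = $6,002.
Difference $6,000 − $6,002 = −$2 applied to Lindqvist: Lindqvist becomes $1,266.

Becker: $592 · Marchetti: $1,014 · Lindqvist: $1,266 · Okafor: $761 · Kowalski: $930 · Haddad: $1,437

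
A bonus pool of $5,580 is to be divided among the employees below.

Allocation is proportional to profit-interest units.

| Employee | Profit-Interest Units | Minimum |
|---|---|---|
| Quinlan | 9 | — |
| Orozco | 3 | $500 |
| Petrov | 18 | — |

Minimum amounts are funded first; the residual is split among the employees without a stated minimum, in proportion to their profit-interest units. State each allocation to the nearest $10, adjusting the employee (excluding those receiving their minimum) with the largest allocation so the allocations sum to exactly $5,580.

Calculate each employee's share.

Quinlan: $1,690 · Orozco: $500 · Petrov: $3,390

Minimums first: Orozco $500. Remaining pool $5,080.
Remaining pool split over remaining profit-interest units 27: Quinlan 1,693.33 → $1,690; Petrov 3,386.67 → $3,390.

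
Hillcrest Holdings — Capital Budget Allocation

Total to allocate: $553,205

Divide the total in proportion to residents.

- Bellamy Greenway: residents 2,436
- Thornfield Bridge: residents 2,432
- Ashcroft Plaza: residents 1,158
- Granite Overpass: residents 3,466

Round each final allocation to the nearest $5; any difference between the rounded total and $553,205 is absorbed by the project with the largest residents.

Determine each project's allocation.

Bellamy Greenway: $141,975; Thornfield Bridge: $141,740; Ashcroft Plaza: $67,490; Granite Overpass: $202,000

Residents total: 2,436 + 2,432 + 1,158 + 3,466 = 9,492.
Unrounded shares: Bellamy Greenway 141,972.96; Thornfield Bridge 141,739.84; Ashcroft Plaza 67,489.61; Granite Overpass 202,002.58.
At nearest $5: Bellamy Greenway $141,975; Thornfield Bridge $141,740; Ashcroft Plaza $67,490; Granite Overpass $202,005. Sum = $553,210.
Difference $553,205 − $553,210 = −$5 applied to largest residents (Granite Overpass): Granite Overpass becomes $202,000.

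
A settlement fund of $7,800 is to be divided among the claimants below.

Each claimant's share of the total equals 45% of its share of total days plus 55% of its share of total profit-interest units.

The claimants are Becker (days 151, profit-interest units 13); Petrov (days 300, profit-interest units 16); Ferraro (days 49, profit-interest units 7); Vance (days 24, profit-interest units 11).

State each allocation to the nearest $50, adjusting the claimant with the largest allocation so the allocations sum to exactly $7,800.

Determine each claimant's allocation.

Becker: $2,200; Petrov: $3,500; Ferraro: $950; Vance: $1,150

Totals — days 524, profit-interest units 47.
Combined weights (45% days + 55% profit-interest units): Becker 0.2818; Petrov 0.4449; Ferraro 0.1240; Vance 0.1493.
Pro-rata amounts: Becker 2,198.07; Petrov 3,469.97; Ferraro 967.16; Vance 1,164.81.
After rounding ($50): Becker $2,200; Petrov $3,450; Ferraro $950; Vance $1,150. Sum = $7,750.
Difference $7,800 − $7,750 = +$50 applied to largest allocation (Petrov): Petrov becomes $3,500.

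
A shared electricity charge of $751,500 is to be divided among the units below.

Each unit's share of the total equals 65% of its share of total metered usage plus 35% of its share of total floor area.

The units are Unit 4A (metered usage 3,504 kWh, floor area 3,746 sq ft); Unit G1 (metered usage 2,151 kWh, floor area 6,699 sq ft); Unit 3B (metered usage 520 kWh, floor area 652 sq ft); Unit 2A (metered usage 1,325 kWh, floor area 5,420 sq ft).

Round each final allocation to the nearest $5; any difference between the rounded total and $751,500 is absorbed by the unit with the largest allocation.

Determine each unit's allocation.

Unit 4A: $287,865 · Unit G1: $246,775 · Unit 3B: $44,250 · Unit 2A: $172,610

Totals — metered usage 7,500, floor area 16,517.
Combined weights (65% metered usage + 35% floor area): Unit 4A 0.3831; Unit G1 0.3284; Unit 3B 0.0589; Unit 2A 0.2297.
Pro-rata amounts: Unit 4A 287,868.70; Unit G1 246,772.87; Unit 3B 44,250.38; Unit 2A 172,608.05.
After rounding ($5): Unit 4A $287,870; Unit G1 $246,775; Unit 3B $44,250; Unit 2A $172,610. Sum = $751,505.
Difference $751,500 − $751,505 = −$5 applied to largest allocation (Unit 4A): Unit 4A becomes $287,865.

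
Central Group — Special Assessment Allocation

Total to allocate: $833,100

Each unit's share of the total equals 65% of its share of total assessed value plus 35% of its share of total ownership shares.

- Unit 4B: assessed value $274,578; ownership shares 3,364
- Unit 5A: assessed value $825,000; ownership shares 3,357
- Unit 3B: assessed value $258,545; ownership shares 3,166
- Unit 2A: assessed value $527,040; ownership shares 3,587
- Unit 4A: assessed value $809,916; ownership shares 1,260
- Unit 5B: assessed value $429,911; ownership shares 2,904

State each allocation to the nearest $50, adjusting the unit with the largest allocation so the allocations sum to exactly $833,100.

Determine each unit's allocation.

Unit 4B: $103,200 | Unit 5A: $198,400 | Unit 3B: $97,150 | Unit 2A: $150,650 | Unit 4A: $161,200 | Unit 5B: $122,500

Assessed value total 3,124,990; ownership shares total 17,638.
Combined weights (65% assessed value + 35% ownership shares): Unit 4B 0.1239; Unit 5A 0.2382; Unit 3B 0.1166; Unit 2A 0.1808; Unit 4A 0.1935; Unit 5B 0.1470.
Raw shares: Unit 4B 103,192.77; Unit 5A 198,457.12; Unit 3B 97,141.22; Unit 2A 150,627.29; Unit 4A 161,176.44; Unit 5B 122,505.15.
Rounded to nearest $50: Unit 4B $103,200; Unit 5A $198,450; Unit 3B $97,150; Unit 2A $150,650; Unit 4A $161,200; Unit 5B $122,500. Sum = $833,150.
Difference $833,100 − $833,150 = −$50 applied to largest allocation (Unit 5A): Unit 5A becomes $198,400.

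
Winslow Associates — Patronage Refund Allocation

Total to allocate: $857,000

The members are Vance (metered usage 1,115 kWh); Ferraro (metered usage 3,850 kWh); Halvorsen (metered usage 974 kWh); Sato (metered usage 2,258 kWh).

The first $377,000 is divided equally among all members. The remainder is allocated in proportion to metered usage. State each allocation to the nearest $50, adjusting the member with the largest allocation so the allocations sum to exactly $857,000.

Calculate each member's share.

Vance: $159,550; Ferraro: $319,700; Halvorsen: $151,300; Sato: $226,450

$377,000 shared equally gives $94,250 per member.
Remainder $480,000 by metered usage (total 8,197): Vance 65,292.18 → $65,300; Ferraro 225,448.33 → $225,450; Halvorsen 57,035.50 → $57,050; Sato 132,223.98 → $132,200.
Totals: Vance $94,250 + $65,300 = $159,550; Ferraro $94,250 + $225,450 = $319,700; Halvorsen $94,250 + $57,050 = $151,300; Sato $94,250 + $132,200 = $226,450.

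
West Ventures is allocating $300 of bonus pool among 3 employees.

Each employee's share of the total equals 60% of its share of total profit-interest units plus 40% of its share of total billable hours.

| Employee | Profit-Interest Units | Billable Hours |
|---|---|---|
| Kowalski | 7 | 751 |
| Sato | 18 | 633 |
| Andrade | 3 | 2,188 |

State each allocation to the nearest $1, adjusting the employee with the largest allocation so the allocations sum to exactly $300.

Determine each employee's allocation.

Kowalski: $70 · Sato: $137 · Andrade: $93

Totals — profit-interest units 28, billable hours 3,572.
Blended shares (60% profit-interest units + 40% billable hours): Kowalski 0.2341; Sato 0.4566; Andrade 0.3093.
Unrounded shares: Kowalski 70.23; Sato 136.98; Andrade 92.79.
At nearest $1: Kowalski $70; Sato $137; Andrade $93. Sum = $300.
Rounded total matches; no reconciliation needed.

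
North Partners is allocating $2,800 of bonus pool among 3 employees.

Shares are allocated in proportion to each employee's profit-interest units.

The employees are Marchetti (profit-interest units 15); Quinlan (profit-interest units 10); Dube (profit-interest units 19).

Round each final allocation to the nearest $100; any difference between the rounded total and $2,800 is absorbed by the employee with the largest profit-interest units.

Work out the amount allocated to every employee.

Total profit-interest units = 15 + 10 + 19 = 44.
Raw shares: Marchetti 954.55; Quinlan 636.36; Dube 1,209.09.
After rounding ($100): Marchetti $1,000; Quinlan $600; Dube $1,200. Sum = $2,800.
Sum already equals the total — no adjustment.

Marchetti: $1,000 · Quinlan: $600 · Dube: $1,200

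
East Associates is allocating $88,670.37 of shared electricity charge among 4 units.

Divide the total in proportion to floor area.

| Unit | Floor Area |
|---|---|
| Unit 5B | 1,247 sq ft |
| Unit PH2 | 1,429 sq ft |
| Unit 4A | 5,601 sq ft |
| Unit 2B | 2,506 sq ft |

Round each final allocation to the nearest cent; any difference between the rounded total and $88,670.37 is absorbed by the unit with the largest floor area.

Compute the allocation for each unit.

Unit 5B: $10,254.28 · Unit PH2: $11,750.90 · Unit 4A: $46,057.94 · Unit 2B: $20,607.25

Floor area total: 1,247 + 1,429 + 5,601 + 2,506 = 10,783.
Unrounded shares: Unit 5B 10,254.2847; Unit PH2 11,750.9004; Unit 4A 46,057.9377; Unit 2B 20,607.2473.
After rounding (cent): Unit 5B $10,254.28; Unit PH2 $11,750.90; Unit 4A $46,057.94; Unit 2B $20,607.25. Sum = $88,670.37.
Sum already equals the total — no adjustment.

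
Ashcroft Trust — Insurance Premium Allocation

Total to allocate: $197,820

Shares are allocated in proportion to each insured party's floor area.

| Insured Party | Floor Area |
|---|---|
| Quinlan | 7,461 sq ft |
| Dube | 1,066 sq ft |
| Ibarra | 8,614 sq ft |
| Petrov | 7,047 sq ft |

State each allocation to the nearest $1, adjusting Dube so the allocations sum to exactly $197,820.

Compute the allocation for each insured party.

Floor area total: 24,188.
Proportional shares: Quinlan 7,461/24,188 × $197,820 = 61,019.31; Dube 1,066/24,188 × $197,820 = 8,718.21; Ibarra 8,614/24,188 × $197,820 = 70,449.04; Petrov 7,047/24,188 × $197,820 = 57,633.44.
Rounded to nearest $1: Quinlan $61,019; Dube $8,718; Ibarra $70,449; Petrov $57,633. Sum = $197,819.
Difference $197,820 − $197,819 = +$1 applied to Dube: Dube becomes $8,719.

Quinlan: $61,019; Dube: $8,719; Ibarra: $70,449; Petrov: $57,633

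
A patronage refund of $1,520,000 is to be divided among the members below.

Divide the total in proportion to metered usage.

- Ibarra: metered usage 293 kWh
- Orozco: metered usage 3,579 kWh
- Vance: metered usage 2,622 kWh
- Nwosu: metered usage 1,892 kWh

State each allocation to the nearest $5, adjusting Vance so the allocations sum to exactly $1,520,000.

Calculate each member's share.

Ibarra: $53,110 · Orozco: $648,710 · Vance: $475,245 · Nwosu: $342,935

Metered usage total: 8,386.
Raw shares: Ibarra 293/8,386 × $1,520,000 = 53,107.56; Orozco 3,579/8,386 × $1,520,000 = 648,709.75; Vance 2,622/8,386 × $1,520,000 = 475,249.22; Nwosu 1,892/8,386 × $1,520,000 = 342,933.46.
After rounding ($5): Ibarra $53,110; Orozco $648,710; Vance $475,250; Nwosu $342,935. Sum = $1,520,005.
Difference $1,520,000 − $1,520,005 = −$5 applied to Vance: Vance becomes $475,245.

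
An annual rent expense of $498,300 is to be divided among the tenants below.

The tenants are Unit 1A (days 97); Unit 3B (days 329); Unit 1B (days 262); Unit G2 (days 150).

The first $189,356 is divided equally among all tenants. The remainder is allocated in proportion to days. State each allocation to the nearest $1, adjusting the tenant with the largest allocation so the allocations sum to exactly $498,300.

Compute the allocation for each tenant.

Unit 1A: $83,100 · Unit 3B: $168,631 · Unit 1B: $143,930 · Unit G2: $102,639

First tranche $189,356 split equally: $47,339 each.
Remainder $308,944 by days (total 838): Unit 1A 35,760.82 → $35,761; Unit 3B 121,291.86 → $121,292; Unit 1B 96,591.08 → $96,591; Unit G2 55,300.24 → $55,300.
Totals: Unit 1A $47,339 + $35,761 = $83,100; Unit 3B $47,339 + $121,292 = $168,631; Unit 1B $47,339 + $96,591 = $143,930; Unit G2 $47,339 + $55,300 = $102,639.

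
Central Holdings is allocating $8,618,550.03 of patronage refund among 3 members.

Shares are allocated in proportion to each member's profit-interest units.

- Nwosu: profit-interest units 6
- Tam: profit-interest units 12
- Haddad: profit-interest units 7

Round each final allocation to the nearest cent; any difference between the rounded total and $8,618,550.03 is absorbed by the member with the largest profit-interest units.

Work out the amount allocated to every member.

Combined profit-interest units = 6 + 12 + 7 = 25.
Pro-rata amounts: Nwosu 2,068,452.0072; Tam 4,136,904.0144; Haddad 2,413,194.0084.
Rounded to nearest cent: Nwosu $2,068,452.01; Tam $4,136,904.01; Haddad $2,413,194.01. Sum = $8,618,550.03.
Rounded total matches; no reconciliation needed.

Nwosu: $2,068,452.01 · Tam: $4,136,904.01 · Haddad: $2,413,194.01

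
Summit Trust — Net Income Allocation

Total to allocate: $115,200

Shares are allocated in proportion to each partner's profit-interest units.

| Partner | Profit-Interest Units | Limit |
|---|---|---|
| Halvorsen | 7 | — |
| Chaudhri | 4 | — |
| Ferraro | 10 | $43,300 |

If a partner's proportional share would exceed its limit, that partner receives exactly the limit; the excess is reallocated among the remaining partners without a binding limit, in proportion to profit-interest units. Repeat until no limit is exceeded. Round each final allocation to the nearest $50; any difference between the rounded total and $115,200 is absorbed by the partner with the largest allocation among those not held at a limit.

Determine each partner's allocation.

Halvorsen: $45,750; Chaudhri: $26,150; Ferraro: $43,300

Profit-interest units total: 21.
Proportional shares (ignoring caps): Halvorsen 38,400.00; Chaudhri 21,942.86; Ferraro 54,857.14.
Held at cap: Ferraro ($43,300); balance $71,900 reallocated over remaining profit-interest units 11.
Redistributed shares: Halvorsen 45,754.55 → $45,750; Chaudhri 26,145.45 → $26,150.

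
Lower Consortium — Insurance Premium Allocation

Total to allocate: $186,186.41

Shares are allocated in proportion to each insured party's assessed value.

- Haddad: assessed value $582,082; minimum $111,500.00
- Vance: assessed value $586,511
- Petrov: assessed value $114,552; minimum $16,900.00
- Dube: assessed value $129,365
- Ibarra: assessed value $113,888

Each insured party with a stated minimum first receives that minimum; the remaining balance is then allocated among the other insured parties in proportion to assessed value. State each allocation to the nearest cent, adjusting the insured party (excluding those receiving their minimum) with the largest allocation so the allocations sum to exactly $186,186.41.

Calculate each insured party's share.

Haddad: $111,500.00 · Vance: $40,845.78 · Petrov: $16,900.00 · Dube: $9,009.24 · Ibarra: $7,931.39

Fund the minimums — Haddad $111,500.00; Petrov $16,900.00. Residual $57,786.41.
Residual split over remaining assessed value 829,764: Vance 40,845.7888 → $40,845.79; Dube 9,009.2351 → $9,009.24; Ibarra 7,931.3861 → $7,931.39.
Rounding difference −$0.01 applied to Vance → $40,845.78.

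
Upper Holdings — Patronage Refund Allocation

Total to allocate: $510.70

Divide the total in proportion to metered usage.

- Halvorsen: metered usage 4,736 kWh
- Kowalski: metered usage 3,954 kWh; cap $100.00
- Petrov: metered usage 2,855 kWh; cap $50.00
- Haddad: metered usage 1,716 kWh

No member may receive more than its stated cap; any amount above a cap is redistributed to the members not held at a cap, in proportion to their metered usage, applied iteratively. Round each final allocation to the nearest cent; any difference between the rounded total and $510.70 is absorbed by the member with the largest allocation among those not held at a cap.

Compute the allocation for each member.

Halvorsen: $264.77; Kowalski: $100.00; Petrov: $50.00; Haddad: $95.93

Total metered usage = 13,261.
Proportional shares (ignoring caps): Halvorsen 182.3901; Kowalski 152.2742; Petrov 109.9501; Haddad 66.0856.
Capped: Kowalski ($100.00), Petrov ($50.00); remaining pool $360.70 reallocated over remaining metered usage 6,452.
Redistributed shares: Halvorsen 264.7668 → $264.77; Haddad 95.9332 → $95.93.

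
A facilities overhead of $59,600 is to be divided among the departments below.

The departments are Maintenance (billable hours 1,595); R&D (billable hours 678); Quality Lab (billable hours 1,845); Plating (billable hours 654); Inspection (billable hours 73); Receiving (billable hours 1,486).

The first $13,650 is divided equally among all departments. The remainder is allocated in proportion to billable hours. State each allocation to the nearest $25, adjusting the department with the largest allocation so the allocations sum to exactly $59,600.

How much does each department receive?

Maintenance: $13,850 · R&D: $7,200 · Quality Lab: $15,675 · Plating: $7,025 · Inspection: $2,800 · Receiving: $13,050

First tranche $13,650 split equally: $2,275 each.
Remainder $45,950 by billable hours (total 6,331): Maintenance 11,576.41 → $11,575; R&D 4,920.88 → $4,925; Quality Lab 13,390.89 → $13,400; Plating 4,746.69 → $4,750; Inspection 529.83 → $525; Receiving 10,785.29 → $10,775.
Totals: Maintenance $2,275 + $11,575 = $13,850; R&D $2,275 + $4,925 = $7,200; Quality Lab $2,275 + $13,400 = $15,675; Plating $2,275 + $4,750 = $7,025; Inspection $2,275 + $525 = $2,800; Receiving $2,275 + $10,775 = $13,050.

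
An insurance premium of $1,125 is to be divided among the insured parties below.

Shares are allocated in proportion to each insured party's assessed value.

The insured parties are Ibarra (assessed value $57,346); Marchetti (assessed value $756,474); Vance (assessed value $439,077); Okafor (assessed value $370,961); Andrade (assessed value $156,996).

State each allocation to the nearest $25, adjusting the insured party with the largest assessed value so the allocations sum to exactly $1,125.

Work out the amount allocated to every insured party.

Assessed value total: 57,346 + 756,474 + 439,077 + 370,961 + 156,996 = 1,780,854.
Proportional shares: Ibarra 36.23; Marchetti 477.88; Vance 277.37; Okafor 234.34; Andrade 99.18.
At nearest $25: Ibarra $25; Marchetti $475; Vance $275; Okafor $225; Andrade $100. Sum = $1,100.
Difference $1,125 − $1,100 = +$25 applied to largest assessed value (Marchetti): Marchetti becomes $500.

Ibarra: $25 | Marchetti: $500 | Vance: $275 | Okafor: $225 | Andrade: $100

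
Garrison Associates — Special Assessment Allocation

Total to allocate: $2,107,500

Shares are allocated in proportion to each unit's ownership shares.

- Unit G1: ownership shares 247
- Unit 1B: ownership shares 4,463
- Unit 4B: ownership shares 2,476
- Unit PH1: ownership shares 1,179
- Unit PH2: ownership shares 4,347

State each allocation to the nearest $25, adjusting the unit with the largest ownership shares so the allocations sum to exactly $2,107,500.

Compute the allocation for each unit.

Unit G1: $40,950 | Unit 1B: $739,900 | Unit 4B: $410,500 | Unit PH1: $195,475 | Unit PH2: $720,675

Combined ownership shares = 12,712.
Pro-rata amounts: Unit G1 247/12,712 × $2,107,500 = 40,949.69; Unit 1B 4,463/12,712 × $2,107,500 = 739,912.88; Unit 4B 2,476/12,712 × $2,107,500 = 410,491.66; Unit PH1 1,179/12,712 × $2,107,500 = 195,464.33; Unit PH2 4,347/12,712 × $2,107,500 = 720,681.44.
After rounding ($25): Unit G1 $40,950; Unit 1B $739,925; Unit 4B $410,500; Unit PH1 $195,475; Unit PH2 $720,675. Sum = $2,107,525.
Difference $2,107,500 − $2,107,525 = −$25 applied to largest ownership shares (Unit 1B): Unit 1B becomes $739,900.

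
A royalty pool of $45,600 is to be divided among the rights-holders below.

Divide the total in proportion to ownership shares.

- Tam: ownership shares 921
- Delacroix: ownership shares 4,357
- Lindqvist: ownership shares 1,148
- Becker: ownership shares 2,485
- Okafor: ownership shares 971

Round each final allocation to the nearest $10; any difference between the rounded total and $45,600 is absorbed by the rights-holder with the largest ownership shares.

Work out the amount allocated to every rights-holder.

Total ownership shares = 9,882.
Raw shares: Tam 921/9,882 × $45,600 = 4,249.91; Delacroix 4,357/9,882 × $45,600 = 20,105.16; Lindqvist 1,148/9,882 × $45,600 = 5,297.39; Becker 2,485/9,882 × $45,600 = 11,466.91; Okafor 971/9,882 × $45,600 = 4,480.63.
At nearest $10: Tam $4,250; Delacroix $20,110; Lindqvist $5,300; Becker $11,470; Okafor $4,480. Sum = $45,610.
Difference $45,600 − $45,610 = −$10 applied to largest ownership shares (Delacroix): Delacroix becomes $20,100.

Tam: $4,250 | Delacroix: $20,100 | Lindqvist: $5,300 | Becker: $11,470 | Okafor: $4,480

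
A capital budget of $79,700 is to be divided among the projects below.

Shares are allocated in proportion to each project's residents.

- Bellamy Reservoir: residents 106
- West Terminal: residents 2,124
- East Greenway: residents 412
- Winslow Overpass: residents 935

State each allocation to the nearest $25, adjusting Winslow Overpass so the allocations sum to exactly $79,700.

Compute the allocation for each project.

Bellamy Reservoir: $2,350 | West Terminal: $47,325 | East Greenway: $9,175 | Winslow Overpass: $20,850

Sum of residents: 3,577.
Unrounded shares: Bellamy Reservoir 106/3,577 × $79,700 = 2,361.81; West Terminal 2,124/3,577 × $79,700 = 47,325.36; East Greenway 412/3,577 × $79,700 = 9,179.87; Winslow Overpass 935/3,577 × $79,700 = 20,832.96.
After rounding ($25): Bellamy Reservoir $2,350; West Terminal $47,325; East Greenway $9,175; Winslow Overpass $20,825. Sum = $79,675.
Difference $79,700 − $79,675 = +$25 applied to Winslow Overpass: Winslow Overpass becomes $20,850.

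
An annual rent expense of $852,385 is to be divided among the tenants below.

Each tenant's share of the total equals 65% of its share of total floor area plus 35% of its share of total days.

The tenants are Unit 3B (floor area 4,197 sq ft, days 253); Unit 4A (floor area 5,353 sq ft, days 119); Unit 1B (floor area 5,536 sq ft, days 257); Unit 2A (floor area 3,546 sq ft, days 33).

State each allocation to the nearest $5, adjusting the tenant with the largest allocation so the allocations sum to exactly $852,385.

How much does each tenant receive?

Floor area total 18,632; days total 662.
Blended shares (65% floor area + 35% days): Unit 3B 0.2802; Unit 4A 0.2497; Unit 1B 0.3290; Unit 2A 0.1412.
Pro-rata amounts: Unit 3B 238,820.19; Unit 4A 212,807.57; Unit 1B 280,439.98; Unit 2A 120,317.26.
At nearest $5: Unit 3B $238,820; Unit 4A $212,810; Unit 1B $280,440; Unit 2A $120,315. Sum = $852,385.
No rounding difference to absorb.

Unit 3B: $238,820; Unit 4A: $212,810; Unit 1B: $280,440; Unit 2A: $120,315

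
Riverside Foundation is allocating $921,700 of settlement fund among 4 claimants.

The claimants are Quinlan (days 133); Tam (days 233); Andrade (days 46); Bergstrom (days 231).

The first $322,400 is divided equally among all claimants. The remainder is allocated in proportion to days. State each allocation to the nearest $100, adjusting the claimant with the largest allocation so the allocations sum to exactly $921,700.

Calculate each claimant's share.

Quinlan: $204,600 · Tam: $297,700 · Andrade: $123,500 · Bergstrom: $295,900

$322,400 shared equally gives $80,600 per claimant.
Remainder $599,300 by days (total 643): Quinlan 123,960.96 → $124,000; Tam 217,164.70 → $217,200; Andrade 42,873.72 → $42,900; Bergstrom 215,300.62 → $215,300.
Rounding difference −$100 on remainder applied to Tam.
Totals: Quinlan $80,600 + $124,000 = $204,600; Tam $80,600 + $217,100 = $297,700; Andrade $80,600 + $42,900 = $123,500; Bergstrom $80,600 + $215,300 = $295,900.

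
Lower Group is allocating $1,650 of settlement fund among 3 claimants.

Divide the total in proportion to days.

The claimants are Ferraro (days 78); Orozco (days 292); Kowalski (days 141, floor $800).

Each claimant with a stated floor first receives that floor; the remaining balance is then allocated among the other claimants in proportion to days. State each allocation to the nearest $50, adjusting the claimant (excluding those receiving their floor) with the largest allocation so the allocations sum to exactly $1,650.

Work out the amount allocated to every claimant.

Ferraro: $200; Orozco: $650; Kowalski: $800

Minimums first: Kowalski $800. Remaining pool $850.
Remaining pool split over remaining days 370: Ferraro 179.19 → $200; Orozco 670.81 → $650.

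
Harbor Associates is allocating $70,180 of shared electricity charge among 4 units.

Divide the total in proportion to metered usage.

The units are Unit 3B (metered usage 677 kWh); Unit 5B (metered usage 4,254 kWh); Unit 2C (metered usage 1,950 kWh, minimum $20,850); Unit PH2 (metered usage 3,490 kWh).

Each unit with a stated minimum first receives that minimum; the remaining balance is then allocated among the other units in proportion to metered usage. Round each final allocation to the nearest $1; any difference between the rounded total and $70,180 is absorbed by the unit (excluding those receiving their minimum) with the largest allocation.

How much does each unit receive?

Fund the minimums — Unit 2C $20,850. Remaining pool $49,330.
Remaining pool split over remaining metered usage 8,421: Unit 3B 3,965.85 → $3,966; Unit 5B 24,919.82 → $24,920; Unit PH2 20,444.33 → $20,444.

Unit 3B: $3,966 · Unit 5B: $24,920 · Unit 2C: $20,850 · Unit PH2: $20,444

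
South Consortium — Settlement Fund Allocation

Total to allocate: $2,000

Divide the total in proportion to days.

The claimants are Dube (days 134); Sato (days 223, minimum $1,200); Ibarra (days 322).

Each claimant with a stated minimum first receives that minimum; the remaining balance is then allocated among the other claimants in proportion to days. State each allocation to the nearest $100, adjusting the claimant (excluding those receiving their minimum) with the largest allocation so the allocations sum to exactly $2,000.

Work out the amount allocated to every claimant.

Minimums first: Sato $1,200. Residual $800.
Residual split over remaining days 456: Dube 235.09 → $200; Ibarra 564.91 → $600.

Dube: $200 · Sato: $1,200 · Ibarra: $600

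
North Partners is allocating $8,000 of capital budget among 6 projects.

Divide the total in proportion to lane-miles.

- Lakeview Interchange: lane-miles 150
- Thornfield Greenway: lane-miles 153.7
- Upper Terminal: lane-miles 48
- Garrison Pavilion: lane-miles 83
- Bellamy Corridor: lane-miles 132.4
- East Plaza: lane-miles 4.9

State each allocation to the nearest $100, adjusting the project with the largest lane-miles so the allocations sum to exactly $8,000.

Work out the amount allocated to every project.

Lane-miles total: 572.
Proportional shares: Lakeview Interchange 150/572 × $8,000 = 2,097.90; Thornfield Greenway 153.7/572 × $8,000 = 2,149.65; Upper Terminal 48/572 × $8,000 = 671.33; Garrison Pavilion 83/572 × $8,000 = 1,160.84; Bellamy Corridor 132.4/572 × $8,000 = 1,851.75; East Plaza 4.9/572 × $8,000 = 68.53.
After rounding ($100): Lakeview Interchange $2,100; Thornfield Greenway $2,100; Upper Terminal $700; Garrison Pavilion $1,200; Bellamy Corridor $1,900; East Plaza $100. Sum = $8,100.
Difference $8,000 − $8,100 = −$100 applied to largest lane-miles (Thornfield Greenway): Thornfield Greenway becomes $2,000.

Lakeview Interchange: $2,100; Thornfield Greenway: $2,000; Upper Terminal: $700; Garrison Pavilion: $1,200; Bellamy Corridor: $1,900; East Plaza: $100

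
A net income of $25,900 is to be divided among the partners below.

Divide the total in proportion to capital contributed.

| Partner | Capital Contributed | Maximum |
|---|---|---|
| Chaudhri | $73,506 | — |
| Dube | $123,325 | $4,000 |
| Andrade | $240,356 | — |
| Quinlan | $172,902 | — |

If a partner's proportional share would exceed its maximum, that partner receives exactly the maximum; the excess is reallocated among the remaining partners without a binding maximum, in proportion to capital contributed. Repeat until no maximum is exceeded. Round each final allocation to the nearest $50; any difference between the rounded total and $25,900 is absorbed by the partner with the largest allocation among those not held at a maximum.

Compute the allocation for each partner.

Total capital contributed = 610,089.
Proportional shares (ignoring caps): Chaudhri 3,120.54; Dube 5,235.49; Andrade 10,203.79; Quinlan 7,340.18.
Capped: Dube ($4,000); remaining pool $21,900 reallocated over remaining capital contributed 486,764.
Redistributed shares: Chaudhri 3,307.11 → $3,300; Andrade 10,813.86 → $10,800; Quinlan 7,779.03 → $7,800.

Chaudhri: $3,300; Dube: $4,000; Andrade: $10,800; Quinlan: $7,800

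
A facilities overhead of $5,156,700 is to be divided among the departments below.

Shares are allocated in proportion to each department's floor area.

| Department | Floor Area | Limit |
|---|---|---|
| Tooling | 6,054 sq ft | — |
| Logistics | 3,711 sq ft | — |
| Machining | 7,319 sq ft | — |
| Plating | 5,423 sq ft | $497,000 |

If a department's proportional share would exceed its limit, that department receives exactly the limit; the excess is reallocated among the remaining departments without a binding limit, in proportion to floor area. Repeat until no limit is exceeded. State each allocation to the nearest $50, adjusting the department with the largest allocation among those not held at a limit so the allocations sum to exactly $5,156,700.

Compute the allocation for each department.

Tooling: $1,651,250; Logistics: $1,012,200; Machining: $1,996,250; Plating: $497,000

Combined floor area = 22,507.
Proportional shares (ignoring caps): Tooling 1,387,064.55; Logistics 850,247.20; Machining 1,676,895.51; Plating 1,242,492.74.
Cap binds for Plating ($497,000); remaining pool $4,659,700 reallocated over remaining floor area 17,084.
Shares after redistribution: Tooling 1,651,242.32 → $1,651,250; Logistics 1,012,183.72 → $1,012,200; Machining 1,996,273.96 → $1,996,250.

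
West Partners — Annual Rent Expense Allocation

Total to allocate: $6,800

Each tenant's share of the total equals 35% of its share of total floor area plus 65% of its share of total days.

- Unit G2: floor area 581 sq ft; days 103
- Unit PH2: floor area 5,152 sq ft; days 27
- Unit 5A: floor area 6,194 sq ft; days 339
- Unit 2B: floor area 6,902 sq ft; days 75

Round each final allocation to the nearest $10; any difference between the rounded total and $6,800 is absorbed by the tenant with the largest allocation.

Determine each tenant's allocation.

Unit G2: $910 | Unit PH2: $870 | Unit 5A: $3,540 | Unit 2B: $1,480

Floor area total 18,829; days total 544.
Combined weights (35% floor area + 65% days): Unit G2 0.1339; Unit PH2 0.1280; Unit 5A 0.5202; Unit 2B 0.2179.
Unrounded shares: Unit G2 910.31; Unit PH2 870.59; Unit 5A 3,537.30; Unit 2B 1,481.79.
After rounding ($10): Unit G2 $910; Unit PH2 $870; Unit 5A $3,540; Unit 2B $1,480. Sum = $6,800.
Rounded total matches; no reconciliation needed.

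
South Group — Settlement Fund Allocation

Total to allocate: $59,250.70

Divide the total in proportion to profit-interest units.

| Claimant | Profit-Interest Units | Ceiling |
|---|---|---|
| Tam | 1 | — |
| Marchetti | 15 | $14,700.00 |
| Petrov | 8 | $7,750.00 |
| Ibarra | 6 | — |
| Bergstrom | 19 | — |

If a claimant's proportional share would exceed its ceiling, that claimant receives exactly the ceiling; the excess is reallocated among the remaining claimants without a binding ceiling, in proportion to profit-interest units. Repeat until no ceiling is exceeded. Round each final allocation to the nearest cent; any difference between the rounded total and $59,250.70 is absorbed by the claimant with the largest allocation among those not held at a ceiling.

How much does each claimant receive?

Tam: $1,415.41 · Marchetti: $14,700.00 · Petrov: $7,750.00 · Ibarra: $8,492.47 · Bergstrom: $26,892.82

Sum of profit-interest units: 49.
Unconstrained shares: Tam 1,209.1980; Marchetti 18,137.9694; Petrov 9,673.5837; Ibarra 7,255.1878; Bergstrom 22,974.7612.
Held at cap: Marchetti ($14,700.00), Petrov ($7,750.00); remaining pool $36,800.70 reallocated over remaining profit-interest units 26.
Shares after redistribution: Tam 1,415.4115 → $1,415.41; Ibarra 8,492.4692 → $8,492.47; Bergstrom 26,892.8192 → $26,892.82.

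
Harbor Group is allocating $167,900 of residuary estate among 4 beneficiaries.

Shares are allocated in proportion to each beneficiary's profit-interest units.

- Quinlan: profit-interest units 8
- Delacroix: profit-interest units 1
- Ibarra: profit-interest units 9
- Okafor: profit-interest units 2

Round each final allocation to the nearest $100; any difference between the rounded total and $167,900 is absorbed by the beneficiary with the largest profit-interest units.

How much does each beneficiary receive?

Sum of profit-interest units: 20.
Proportional shares: Quinlan 8/20 × $167,900 = 67,160.00; Delacroix 1/20 × $167,900 = 8,395.00; Ibarra 9/20 × $167,900 = 75,555.00; Okafor 2/20 × $167,900 = 16,790.00.
Rounded to nearest $100: Quinlan $67,200; Delacroix $8,400; Ibarra $75,600; Okafor $16,800. Sum = $168,000.
Difference $167,900 − $168,000 = −$100 applied to largest profit-interest units (Ibarra): Ibarra becomes $75,500.

Quinlan: $67,200 · Delacroix: $8,400 · Ibarra: $75,500 · Okafor: $16,800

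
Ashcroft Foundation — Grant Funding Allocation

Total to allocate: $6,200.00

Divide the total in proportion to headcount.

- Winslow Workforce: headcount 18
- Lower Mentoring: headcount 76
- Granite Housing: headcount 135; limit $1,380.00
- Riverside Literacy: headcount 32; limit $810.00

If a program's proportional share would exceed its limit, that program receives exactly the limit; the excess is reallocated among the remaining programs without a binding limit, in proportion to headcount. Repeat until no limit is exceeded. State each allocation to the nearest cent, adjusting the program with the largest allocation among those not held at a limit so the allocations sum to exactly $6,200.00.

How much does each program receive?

Winslow Workforce: $767.87; Lower Mentoring: $3,242.13; Granite Housing: $1,380.00; Riverside Literacy: $810.00

Total headcount = 261.
Proportional shares (ignoring caps): Winslow Workforce 427.5862; Lower Mentoring 1,805.3640; Granite Housing 3,206.8966; Riverside Literacy 760.1533.
Held at cap: Granite Housing ($1,380.00); residual $4,820.00 reallocated over remaining headcount 126.
Held at cap: Riverside Literacy ($810.00); residual $4,010.00 reallocated over remaining headcount 94.
Shares after redistribution: Winslow Workforce 767.8723 → $767.87; Lower Mentoring 3,242.1277 → $3,242.13.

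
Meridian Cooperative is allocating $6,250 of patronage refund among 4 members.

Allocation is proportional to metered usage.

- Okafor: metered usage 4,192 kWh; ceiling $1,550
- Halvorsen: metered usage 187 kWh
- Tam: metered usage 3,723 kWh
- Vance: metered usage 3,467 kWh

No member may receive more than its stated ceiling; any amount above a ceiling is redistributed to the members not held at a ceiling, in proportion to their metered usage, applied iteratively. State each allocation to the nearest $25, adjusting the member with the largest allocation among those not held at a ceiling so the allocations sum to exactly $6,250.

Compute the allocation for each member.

Sum of metered usage: 11,569.
Proportional shares (ignoring caps): Okafor 2,264.67; Halvorsen 101.02; Tam 2,011.30; Vance 1,873.00.
Held at cap: Okafor ($1,550); balance $4,700 reallocated over remaining metered usage 7,377.
Remaining shares: Halvorsen 119.14 → $125; Tam 2,371.98 → $2,375; Vance 2,208.88 → $2,200.

Okafor: $1,550; Halvorsen: $125; Tam: $2,375; Vance: $2,200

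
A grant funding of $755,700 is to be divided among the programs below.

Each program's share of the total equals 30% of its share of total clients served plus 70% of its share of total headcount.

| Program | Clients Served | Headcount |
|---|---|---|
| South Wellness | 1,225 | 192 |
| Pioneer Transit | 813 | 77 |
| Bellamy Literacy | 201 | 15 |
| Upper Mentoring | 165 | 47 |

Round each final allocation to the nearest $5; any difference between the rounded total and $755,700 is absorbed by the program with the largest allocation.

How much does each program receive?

South Wellness: $422,365 · Pioneer Transit: $199,730 · Bellamy Literacy: $42,930 · Upper Mentoring: $90,675

Clients served total 2,404; headcount total 331.
Blended shares (30% clients served + 70% headcount): South Wellness 0.5589; Pioneer Transit 0.2643; Bellamy Literacy 0.0568; Upper Mentoring 0.1200.
Raw shares: South Wellness 422,370.19; Pioneer Transit 199,728.33; Bellamy Literacy 42,927.73; Upper Mentoring 90,673.76.
At nearest $5: South Wellness $422,370; Pioneer Transit $199,730; Bellamy Literacy $42,930; Upper Mentoring $90,675. Sum = $755,705.
Difference $755,700 − $755,705 = −$5 applied to largest allocation (South Wellness): South Wellness becomes $422,365.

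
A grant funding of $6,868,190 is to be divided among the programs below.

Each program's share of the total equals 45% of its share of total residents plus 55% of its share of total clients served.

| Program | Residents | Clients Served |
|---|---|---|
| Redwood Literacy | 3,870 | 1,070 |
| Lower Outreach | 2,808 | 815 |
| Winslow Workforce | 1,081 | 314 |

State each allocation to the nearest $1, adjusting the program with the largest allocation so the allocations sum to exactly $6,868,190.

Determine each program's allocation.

Redwood Literacy: $3,379,635; Lower Outreach: $2,518,556; Winslow Workforce: $969,999

Residents total 7,759; clients served total 2,199.
Blended shares (45% residents + 55% clients served): Redwood Literacy 0.4921; Lower Outreach 0.3667; Winslow Workforce 0.1412.
Unrounded shares: Redwood Literacy 3,379,634.88; Lower Outreach 2,518,556.30; Winslow Workforce 969,998.82.
After rounding ($1): Redwood Literacy $3,379,635; Lower Outreach $2,518,556; Winslow Workforce $969,999. Sum = $6,868,190.
No rounding difference to absorb.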